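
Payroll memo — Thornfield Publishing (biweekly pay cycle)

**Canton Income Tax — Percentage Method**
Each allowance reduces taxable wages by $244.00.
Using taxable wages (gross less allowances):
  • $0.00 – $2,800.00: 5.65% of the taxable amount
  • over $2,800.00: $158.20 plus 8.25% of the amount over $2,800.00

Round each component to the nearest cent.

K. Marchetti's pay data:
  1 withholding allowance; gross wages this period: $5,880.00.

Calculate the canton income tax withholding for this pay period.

$392.17

Canton Income Tax: taxable = $5,880.00 − 1×$244.00 = $5,636.00
  $158.20 + 8.25% × ($5,636.00 − $2,800.00) = $158.20 + 8.25% × $2,836.00 = $392.17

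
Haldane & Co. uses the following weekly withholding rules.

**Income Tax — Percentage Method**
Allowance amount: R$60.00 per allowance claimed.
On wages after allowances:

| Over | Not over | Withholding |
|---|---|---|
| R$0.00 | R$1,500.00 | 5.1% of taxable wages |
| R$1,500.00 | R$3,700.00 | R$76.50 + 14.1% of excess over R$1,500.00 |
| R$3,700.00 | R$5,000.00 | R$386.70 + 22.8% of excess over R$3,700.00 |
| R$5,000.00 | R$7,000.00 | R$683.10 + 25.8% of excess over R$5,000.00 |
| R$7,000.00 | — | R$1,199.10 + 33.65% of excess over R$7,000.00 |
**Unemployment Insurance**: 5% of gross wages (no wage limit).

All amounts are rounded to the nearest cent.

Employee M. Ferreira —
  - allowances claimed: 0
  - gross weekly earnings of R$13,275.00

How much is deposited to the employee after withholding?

Income Tax: taxable = R$13,275.00
  R$1,199.10 + 33.65% × (R$13,275.00 − R$7,000.00) = R$1,199.10 + 33.65% × R$6,275.00 = R$3,310.64
Unemployment Insurance: 5% × R$13,275.00 = R$663.75
Total withheld: R$3,310.64 + R$663.75 = R$3,974.39
Net pay: R$13,275.00 − R$3,974.39 = R$9,300.61

R$9,300.61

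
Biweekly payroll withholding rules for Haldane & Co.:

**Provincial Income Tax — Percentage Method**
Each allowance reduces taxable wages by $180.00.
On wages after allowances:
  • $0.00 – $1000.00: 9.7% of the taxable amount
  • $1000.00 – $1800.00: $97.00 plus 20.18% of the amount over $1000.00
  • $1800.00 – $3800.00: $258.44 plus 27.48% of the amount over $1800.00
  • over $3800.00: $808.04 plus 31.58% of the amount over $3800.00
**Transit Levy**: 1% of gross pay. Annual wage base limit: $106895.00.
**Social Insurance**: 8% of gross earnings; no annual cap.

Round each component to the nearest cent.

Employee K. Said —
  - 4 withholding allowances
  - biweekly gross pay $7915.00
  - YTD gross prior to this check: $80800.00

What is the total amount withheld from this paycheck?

Provincial Income Tax: taxable = $7915.00 − 4×$180.00 = $7195.00
  $808.04 + 31.58% × ($7195.00 − $3800.00) = $808.04 + 31.58% × $3395.00 = $1880.18
Transit Levy: 1% × $7915.00 = $79.15
Social Insurance: 8% × $7915.00 = $633.20
Total: $1880.18 + $79.15 + $633.20 = $2592.53

$2592.53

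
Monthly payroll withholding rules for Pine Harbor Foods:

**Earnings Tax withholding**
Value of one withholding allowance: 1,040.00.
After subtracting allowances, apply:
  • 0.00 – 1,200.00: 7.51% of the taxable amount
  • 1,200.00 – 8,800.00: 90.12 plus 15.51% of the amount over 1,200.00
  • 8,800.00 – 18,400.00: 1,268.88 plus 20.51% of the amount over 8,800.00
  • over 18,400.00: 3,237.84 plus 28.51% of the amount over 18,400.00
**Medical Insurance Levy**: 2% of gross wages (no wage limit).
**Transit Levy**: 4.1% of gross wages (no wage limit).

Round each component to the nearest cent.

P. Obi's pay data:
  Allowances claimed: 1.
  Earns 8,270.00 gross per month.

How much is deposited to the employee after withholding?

Earnings Tax: taxable = 8,270.00 − 1×1,040.00 = 7,230.00
  90.12 + 15.51% × (7,230.00 − 1,200.00) = 90.12 + 15.51% × 6,030.00 = 1,025.37
Medical Insurance Levy: 2% × 8,270.00 = 165.40
Transit Levy: 4.1% × 8,270.00 = 339.07
Total withheld: 1,025.37 + 165.40 + 339.07 = 1,529.84
Net pay: 8,270.00 − 1,529.84 = 6,740.16

6,740.16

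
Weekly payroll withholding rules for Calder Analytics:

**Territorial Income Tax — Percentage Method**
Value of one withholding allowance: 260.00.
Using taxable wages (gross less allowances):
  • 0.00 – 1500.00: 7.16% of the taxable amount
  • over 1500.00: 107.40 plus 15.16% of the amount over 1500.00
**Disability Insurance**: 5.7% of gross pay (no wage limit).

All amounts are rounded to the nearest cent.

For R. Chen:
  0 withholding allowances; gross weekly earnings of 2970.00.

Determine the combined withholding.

Territorial Income Tax: taxable = 2970.00
  107.40 + 15.16% × (2970.00 − 1500.00) = 107.40 + 15.16% × 1470.00 = 330.25
Disability Insurance: 5.7% × 2970.00 = 169.29
Total: 330.25 + 169.29 = 499.54

499.54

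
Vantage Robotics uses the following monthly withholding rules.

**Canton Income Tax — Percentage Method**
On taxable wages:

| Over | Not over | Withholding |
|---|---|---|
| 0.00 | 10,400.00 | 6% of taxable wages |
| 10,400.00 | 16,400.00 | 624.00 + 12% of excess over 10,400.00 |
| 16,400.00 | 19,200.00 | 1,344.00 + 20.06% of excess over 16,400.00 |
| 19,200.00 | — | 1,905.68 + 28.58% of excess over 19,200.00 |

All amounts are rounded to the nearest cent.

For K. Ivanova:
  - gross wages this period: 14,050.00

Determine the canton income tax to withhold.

Canton Income Tax: taxable = 14,050.00
  624.00 + 12% × (14,050.00 − 10,400.00) = 624.00 + 12% × 3,650.00 = 1,062.00

1,062.00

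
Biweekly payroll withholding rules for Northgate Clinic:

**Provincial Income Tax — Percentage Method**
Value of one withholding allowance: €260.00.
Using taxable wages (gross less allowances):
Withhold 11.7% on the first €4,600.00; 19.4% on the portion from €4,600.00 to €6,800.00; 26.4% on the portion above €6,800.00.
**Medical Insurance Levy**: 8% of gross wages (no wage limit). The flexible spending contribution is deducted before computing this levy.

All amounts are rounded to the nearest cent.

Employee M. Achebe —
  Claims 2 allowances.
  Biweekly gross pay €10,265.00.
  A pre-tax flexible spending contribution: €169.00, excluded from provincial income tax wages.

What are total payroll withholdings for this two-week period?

€2,505.54

Provincial Income Tax: taxable = €10,265.00 − €169.00 − 2×€260.00 = €9,576.00
  €965.00 + 26.4% × (€9,576.00 − €6,800.00) = €965.00 + 26.4% × €2,776.00 = €1,697.86
Medical Insurance Levy: 8% × €10,096.00 = €807.68
Total: €1,697.86 + €807.68 = €2,505.54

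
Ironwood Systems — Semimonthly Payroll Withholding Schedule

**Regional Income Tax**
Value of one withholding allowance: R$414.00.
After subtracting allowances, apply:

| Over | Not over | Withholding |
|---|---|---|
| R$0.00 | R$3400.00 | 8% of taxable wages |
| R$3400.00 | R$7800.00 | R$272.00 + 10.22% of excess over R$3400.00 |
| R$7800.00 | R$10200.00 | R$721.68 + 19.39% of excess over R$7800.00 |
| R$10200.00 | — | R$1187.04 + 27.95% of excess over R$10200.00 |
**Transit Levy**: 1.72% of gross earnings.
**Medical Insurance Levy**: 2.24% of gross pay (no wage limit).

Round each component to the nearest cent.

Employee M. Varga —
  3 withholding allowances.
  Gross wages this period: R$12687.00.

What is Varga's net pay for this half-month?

R$10649.57

Regional Income Tax: taxable = R$12687.00 − 3×R$414.00 = R$11445.00
  R$1187.04 + 27.95% × (R$11445.00 − R$10200.00) = R$1187.04 + 27.95% × R$1245.00 = R$1535.02
Transit Levy: 1.72% × R$12687.00 = R$218.22
Medical Insurance Levy: 2.24% × R$12687.00 = R$284.19
Total withheld: R$1535.02 + R$218.22 + R$284.19 = R$2037.43
Net pay: R$12687.00 − R$2037.43 = R$10649.57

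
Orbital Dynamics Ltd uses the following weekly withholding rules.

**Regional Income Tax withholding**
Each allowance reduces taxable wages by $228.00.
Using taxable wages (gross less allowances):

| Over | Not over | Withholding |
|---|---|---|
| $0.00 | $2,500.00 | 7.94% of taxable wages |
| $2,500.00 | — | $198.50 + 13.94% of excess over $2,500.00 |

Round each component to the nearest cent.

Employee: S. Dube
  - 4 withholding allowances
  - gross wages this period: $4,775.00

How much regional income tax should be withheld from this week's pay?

Regional Income Tax: taxable = $4,775.00 − 4×$228.00 = $3,863.00
  $198.50 + 13.94% × ($3,863.00 − $2,500.00) = $198.50 + 13.94% × $1,363.00 = $388.50

$388.50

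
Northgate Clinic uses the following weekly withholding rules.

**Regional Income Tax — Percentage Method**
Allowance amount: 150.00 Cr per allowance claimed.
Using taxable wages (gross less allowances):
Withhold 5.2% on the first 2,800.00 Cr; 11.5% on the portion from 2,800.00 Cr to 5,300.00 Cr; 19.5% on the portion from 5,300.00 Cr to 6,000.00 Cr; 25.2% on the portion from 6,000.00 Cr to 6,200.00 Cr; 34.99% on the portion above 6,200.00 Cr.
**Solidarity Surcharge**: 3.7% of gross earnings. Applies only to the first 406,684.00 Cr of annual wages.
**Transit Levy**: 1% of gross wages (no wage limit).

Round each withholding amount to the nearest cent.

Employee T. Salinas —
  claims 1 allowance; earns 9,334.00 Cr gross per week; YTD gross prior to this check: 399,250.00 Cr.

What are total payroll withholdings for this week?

2,032.50 Cr

Regional Income Tax: taxable = 9,334.00 Cr − 1×150.00 Cr = 9,184.00 Cr
  620.00 Cr + 34.99% × (9,184.00 Cr − 6,200.00 Cr) = 620.00 Cr + 34.99% × 2,984.00 Cr = 1,664.10 Cr
Solidarity Surcharge: cap 406,684.00 Cr − YTD 399,250.00 Cr = 7,434.00 Cr subject; 3.7% × 7,434.00 Cr = 275.06 Cr
Transit Levy: 1% × 9,334.00 Cr = 93.34 Cr
Total: 1,664.10 Cr + 275.06 Cr + 93.34 Cr = 2,032.50 Cr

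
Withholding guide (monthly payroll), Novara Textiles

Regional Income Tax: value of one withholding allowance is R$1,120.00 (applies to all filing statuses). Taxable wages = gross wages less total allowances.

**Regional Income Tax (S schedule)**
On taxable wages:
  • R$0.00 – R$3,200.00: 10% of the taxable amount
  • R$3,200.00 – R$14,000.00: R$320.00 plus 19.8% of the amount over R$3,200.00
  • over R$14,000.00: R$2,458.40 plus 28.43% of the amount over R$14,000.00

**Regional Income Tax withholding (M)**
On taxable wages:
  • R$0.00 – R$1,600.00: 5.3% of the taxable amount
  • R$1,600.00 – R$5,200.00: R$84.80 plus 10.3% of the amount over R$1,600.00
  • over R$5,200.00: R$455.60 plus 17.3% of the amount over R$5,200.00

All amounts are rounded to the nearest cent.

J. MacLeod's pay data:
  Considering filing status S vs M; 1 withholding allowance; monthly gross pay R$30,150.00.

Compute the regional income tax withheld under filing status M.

Regional Income Tax (M): taxable = R$30,150.00 − 1×R$1,120.00 = R$29,030.00
  R$455.60 + 17.3% × (R$29,030.00 − R$5,200.00) = R$455.60 + 17.3% × R$23,830.00 = R$4,578.19

R$4,578.19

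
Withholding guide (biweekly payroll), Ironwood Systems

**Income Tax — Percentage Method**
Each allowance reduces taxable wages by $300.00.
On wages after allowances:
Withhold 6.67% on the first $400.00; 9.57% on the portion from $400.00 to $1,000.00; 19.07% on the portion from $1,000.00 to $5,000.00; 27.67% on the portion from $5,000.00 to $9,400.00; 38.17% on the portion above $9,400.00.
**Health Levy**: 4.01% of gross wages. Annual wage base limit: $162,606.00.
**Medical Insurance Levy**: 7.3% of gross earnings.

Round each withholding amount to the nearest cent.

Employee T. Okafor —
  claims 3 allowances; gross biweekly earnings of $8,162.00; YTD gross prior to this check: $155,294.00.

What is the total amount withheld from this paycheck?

$2,361.84

Income Tax: taxable = $8,162.00 − 3×$300.00 = $7,262.00
  $846.90 + 27.67% × ($7,262.00 − $5,000.00) = $846.90 + 27.67% × $2,262.00 = $1,472.80
Health Levy: cap $162,606.00 − YTD $155,294.00 = $7,312.00 subject; 4.01% × $7,312.00 = $293.21
Medical Insurance Levy: 7.3% × $8,162.00 = $595.83
Total: $1,472.80 + $293.21 + $595.83 = $2,361.84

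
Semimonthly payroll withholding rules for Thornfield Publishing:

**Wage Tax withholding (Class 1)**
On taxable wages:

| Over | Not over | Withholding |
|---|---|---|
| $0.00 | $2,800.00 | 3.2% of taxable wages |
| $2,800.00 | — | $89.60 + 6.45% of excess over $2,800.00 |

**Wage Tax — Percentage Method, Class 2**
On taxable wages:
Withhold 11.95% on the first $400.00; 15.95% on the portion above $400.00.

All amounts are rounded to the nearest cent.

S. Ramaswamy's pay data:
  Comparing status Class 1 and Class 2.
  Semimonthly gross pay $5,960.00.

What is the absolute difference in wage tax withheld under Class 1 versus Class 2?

$641.20

Wage Tax (Class 1): taxable = $5,960.00
  $89.60 + 6.45% × ($5,960.00 − $2,800.00) = $89.60 + 6.45% × $3,160.00 = $293.42
Wage Tax (Class 2): taxable = $5,960.00
  $47.80 + 15.95% × ($5,960.00 − $400.00) = $47.80 + 15.95% × $5,560.00 = $934.62
Difference: |$293.42 − $934.62| = $641.20 (higher under Class 2)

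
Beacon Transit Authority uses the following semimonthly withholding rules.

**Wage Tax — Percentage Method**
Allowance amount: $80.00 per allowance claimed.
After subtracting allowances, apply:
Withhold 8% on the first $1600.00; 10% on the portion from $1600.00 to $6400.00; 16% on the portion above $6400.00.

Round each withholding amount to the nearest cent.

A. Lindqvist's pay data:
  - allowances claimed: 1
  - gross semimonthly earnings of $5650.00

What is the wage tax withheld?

Wage Tax: taxable = $5650.00 − 1×$80.00 = $5570.00
  $128.00 + 10% × ($5570.00 − $1600.00) = $128.00 + 10% × $3970.00 = $525.00

$525.00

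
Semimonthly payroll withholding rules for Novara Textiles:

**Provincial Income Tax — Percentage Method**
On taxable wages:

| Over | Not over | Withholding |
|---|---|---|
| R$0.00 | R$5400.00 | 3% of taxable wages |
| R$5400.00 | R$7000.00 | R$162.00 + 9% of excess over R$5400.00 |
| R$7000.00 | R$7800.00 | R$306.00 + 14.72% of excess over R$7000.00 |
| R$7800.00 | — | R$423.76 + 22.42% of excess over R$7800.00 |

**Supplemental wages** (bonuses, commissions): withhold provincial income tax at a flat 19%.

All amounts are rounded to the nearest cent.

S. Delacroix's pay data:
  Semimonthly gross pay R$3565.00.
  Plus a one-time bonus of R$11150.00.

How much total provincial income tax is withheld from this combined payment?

R$2225.45

Provincial Income Tax: taxable = R$3565.00
  3% × R$3565.00 = R$106.95
Supplemental (19% flat on bonus): 19% × R$11150.00 = R$2118.50
Total provincial income tax: R$106.95 + R$2118.50 = R$2225.45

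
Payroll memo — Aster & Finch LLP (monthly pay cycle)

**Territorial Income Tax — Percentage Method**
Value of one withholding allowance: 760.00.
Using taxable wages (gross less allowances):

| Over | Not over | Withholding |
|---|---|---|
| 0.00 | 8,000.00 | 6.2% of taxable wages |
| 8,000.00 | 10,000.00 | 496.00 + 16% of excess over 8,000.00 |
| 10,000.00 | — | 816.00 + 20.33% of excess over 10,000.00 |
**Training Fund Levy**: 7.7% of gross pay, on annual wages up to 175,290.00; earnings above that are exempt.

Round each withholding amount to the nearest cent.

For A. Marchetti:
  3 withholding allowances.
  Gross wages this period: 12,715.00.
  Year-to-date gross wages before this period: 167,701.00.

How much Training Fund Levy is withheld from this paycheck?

Training Fund Levy: cap 175,290.00 − YTD 167,701.00 = 7,589.00 subject; 7.7% × 7,589.00 = 584.35

584.35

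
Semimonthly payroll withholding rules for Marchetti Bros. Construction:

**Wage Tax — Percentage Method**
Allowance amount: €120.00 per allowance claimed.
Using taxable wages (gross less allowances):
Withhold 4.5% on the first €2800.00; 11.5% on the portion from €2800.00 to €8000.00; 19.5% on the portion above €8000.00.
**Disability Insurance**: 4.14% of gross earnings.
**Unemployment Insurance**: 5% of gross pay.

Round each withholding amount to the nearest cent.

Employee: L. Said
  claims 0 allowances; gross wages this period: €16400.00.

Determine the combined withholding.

Wage Tax: taxable = €16400.00
  €724.00 + 19.5% × (€16400.00 − €8000.00) = €724.00 + 19.5% × €8400.00 = €2362.00
Disability Insurance: 4.14% × €16400.00 = €678.96
Unemployment Insurance: 5% × €16400.00 = €820.00
Total: €2362.00 + €678.96 + €820.00 = €3860.96

€3860.96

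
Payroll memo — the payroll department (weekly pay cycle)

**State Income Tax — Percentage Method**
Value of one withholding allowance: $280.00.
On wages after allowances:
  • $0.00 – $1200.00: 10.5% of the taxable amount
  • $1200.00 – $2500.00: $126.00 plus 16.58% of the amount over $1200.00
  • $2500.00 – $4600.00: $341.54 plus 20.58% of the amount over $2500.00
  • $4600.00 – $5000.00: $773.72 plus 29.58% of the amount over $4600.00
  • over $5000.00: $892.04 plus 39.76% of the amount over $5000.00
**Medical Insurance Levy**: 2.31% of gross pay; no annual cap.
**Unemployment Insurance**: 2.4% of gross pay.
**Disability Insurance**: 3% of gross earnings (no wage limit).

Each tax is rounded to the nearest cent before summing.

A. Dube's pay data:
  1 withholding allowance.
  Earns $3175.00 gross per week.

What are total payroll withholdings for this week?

$667.62

State Income Tax: taxable = $3175.00 − 1×$280.00 = $2895.00
  $341.54 + 20.58% × ($2895.00 − $2500.00) = $341.54 + 20.58% × $395.00 = $422.83
Medical Insurance Levy: 2.31% × $3175.00 = $73.34
Unemployment Insurance: 2.4% × $3175.00 = $76.20
Disability Insurance: 3% × $3175.00 = $95.25
Total: $422.83 + $73.34 + $76.20 + $95.25 = $667.62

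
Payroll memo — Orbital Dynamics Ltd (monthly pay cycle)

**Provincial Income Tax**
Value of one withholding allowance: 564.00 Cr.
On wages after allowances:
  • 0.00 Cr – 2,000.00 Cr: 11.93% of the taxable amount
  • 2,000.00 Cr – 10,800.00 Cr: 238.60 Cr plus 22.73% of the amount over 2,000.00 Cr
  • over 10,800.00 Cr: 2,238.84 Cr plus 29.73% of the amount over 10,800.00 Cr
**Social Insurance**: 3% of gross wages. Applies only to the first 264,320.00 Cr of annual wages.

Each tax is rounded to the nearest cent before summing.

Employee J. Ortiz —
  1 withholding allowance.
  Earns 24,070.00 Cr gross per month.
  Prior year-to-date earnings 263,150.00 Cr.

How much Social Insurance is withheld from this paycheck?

35.10 Cr

Social Insurance: cap 264,320.00 Cr − YTD 263,150.00 Cr = 1,170.00 Cr subject; 3% × 1,170.00 Cr = 35.10 Cr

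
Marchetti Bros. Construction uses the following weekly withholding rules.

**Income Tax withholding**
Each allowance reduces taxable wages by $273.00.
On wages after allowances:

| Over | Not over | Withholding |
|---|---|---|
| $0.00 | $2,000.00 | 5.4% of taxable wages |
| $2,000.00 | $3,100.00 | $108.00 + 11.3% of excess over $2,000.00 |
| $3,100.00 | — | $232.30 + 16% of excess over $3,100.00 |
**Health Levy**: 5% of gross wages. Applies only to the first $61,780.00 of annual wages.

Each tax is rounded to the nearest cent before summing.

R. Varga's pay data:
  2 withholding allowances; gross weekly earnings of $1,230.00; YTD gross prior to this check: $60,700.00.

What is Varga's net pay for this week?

Income Tax: taxable = $1,230.00 − 2×$273.00 = $684.00
  5.4% × $684.00 = $36.94
Health Levy: cap $61,780.00 − YTD $60,700.00 = $1,080.00 subject; 5% × $1,080.00 = $54.00
Total withheld: $36.94 + $54.00 = $90.94
Net pay: $1,230.00 − $90.94 = $1,139.06

$1,139.06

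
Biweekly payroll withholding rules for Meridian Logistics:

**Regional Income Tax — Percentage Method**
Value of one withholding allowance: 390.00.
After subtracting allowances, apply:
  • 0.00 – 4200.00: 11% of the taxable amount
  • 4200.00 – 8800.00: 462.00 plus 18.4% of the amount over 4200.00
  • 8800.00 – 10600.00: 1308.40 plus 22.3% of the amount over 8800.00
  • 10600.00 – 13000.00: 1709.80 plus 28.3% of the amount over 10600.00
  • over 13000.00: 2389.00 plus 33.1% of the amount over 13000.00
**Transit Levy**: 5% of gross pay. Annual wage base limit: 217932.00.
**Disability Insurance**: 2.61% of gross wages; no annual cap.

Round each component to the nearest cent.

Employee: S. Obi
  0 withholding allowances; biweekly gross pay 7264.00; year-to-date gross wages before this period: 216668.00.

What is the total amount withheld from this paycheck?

1278.57

Regional Income Tax: taxable = 7264.00
  462.00 + 18.4% × (7264.00 − 4200.00) = 462.00 + 18.4% × 3064.00 = 1025.78
Transit Levy: cap 217932.00 − YTD 216668.00 = 1264.00 subject; 5% × 1264.00 = 63.20
Disability Insurance: 2.61% × 7264.00 = 189.59
Total: 1025.78 + 63.20 + 189.59 = 1278.57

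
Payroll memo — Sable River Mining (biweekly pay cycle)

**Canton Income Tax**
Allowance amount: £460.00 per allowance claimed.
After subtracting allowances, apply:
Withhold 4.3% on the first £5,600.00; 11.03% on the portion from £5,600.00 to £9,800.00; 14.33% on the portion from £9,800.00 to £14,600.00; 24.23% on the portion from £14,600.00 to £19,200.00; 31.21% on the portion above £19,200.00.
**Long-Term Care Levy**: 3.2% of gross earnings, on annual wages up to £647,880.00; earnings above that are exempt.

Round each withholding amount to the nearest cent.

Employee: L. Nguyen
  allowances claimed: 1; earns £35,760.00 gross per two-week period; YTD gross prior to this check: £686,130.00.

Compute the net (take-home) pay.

Canton Income Tax: taxable = £35,760.00 − 1×£460.00 = £35,300.00
  £2,506.48 + 31.21% × (£35,300.00 − £19,200.00) = £2,506.48 + 31.21% × £16,100.00 = £7,531.29
Long-Term Care Levy: YTD £686,130.00 ≥ cap £647,880.00 → £0.00
Total withheld: £7,531.29 + £0.00 = £7,531.29
Net pay: £35,760.00 − £7,531.29 = £28,228.71

£28,228.71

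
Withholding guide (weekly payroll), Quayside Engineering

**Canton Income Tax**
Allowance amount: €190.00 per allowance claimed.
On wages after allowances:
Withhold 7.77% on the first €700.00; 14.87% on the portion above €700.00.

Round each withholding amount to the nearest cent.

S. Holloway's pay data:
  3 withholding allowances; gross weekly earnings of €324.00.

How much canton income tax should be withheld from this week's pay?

€0.00

Canton Income Tax: taxable = €324.00 − 3×€190.00 = €-246.00
  Taxable ≤ 0 → €0.00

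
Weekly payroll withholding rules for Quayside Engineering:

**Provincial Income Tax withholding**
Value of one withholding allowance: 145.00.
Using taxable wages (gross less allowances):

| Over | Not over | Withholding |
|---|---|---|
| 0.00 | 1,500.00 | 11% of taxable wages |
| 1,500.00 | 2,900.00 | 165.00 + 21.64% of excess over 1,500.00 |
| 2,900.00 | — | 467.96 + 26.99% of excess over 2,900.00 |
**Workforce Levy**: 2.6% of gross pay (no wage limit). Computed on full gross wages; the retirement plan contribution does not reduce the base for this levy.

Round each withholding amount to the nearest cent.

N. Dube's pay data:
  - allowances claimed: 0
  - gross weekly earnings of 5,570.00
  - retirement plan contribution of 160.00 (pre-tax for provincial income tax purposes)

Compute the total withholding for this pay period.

1,290.23

Provincial Income Tax: taxable = 5,570.00 − 160.00 = 5,410.00
  467.96 + 26.99% × (5,410.00 − 2,900.00) = 467.96 + 26.99% × 2,510.00 = 1,145.41
Workforce Levy: 2.6% × 5,570.00 = 144.82
Total: 1,145.41 + 144.82 = 1,290.23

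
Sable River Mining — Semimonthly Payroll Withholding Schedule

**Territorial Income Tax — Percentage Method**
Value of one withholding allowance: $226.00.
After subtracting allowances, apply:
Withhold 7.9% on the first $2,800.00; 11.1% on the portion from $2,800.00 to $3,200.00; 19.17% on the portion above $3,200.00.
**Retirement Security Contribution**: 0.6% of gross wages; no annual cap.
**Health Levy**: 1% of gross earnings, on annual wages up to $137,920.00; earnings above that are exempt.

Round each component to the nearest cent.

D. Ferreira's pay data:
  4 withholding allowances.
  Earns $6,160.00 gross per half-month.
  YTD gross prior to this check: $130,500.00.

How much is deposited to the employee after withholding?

Territorial Income Tax: taxable = $6,160.00 − 4×$226.00 = $5,256.00
  $265.60 + 19.17% × ($5,256.00 − $3,200.00) = $265.60 + 19.17% × $2,056.00 = $659.74
Retirement Security Contribution: 0.6% × $6,160.00 = $36.96
Health Levy: 1% × $6,160.00 = $61.60
Total withheld: $659.74 + $36.96 + $61.60 = $758.30
Net pay: $6,160.00 − $758.30 = $5,401.70

$5,401.70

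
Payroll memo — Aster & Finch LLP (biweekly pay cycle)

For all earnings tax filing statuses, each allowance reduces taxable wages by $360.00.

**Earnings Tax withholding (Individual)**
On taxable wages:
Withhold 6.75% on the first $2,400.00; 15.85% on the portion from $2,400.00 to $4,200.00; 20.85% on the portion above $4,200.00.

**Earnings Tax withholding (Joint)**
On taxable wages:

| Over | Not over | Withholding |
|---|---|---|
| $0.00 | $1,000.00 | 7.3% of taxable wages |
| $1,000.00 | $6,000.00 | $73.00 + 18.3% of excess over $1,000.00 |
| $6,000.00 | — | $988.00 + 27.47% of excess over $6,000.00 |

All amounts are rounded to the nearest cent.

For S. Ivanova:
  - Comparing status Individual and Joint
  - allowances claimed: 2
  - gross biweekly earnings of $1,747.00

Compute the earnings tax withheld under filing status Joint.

Earnings Tax (Joint): taxable = $1,747.00 − 2×$360.00 = $1,027.00
  $73.00 + 18.3% × ($1,027.00 − $1,000.00) = $73.00 + 18.3% × $27.00 = $77.94

$77.94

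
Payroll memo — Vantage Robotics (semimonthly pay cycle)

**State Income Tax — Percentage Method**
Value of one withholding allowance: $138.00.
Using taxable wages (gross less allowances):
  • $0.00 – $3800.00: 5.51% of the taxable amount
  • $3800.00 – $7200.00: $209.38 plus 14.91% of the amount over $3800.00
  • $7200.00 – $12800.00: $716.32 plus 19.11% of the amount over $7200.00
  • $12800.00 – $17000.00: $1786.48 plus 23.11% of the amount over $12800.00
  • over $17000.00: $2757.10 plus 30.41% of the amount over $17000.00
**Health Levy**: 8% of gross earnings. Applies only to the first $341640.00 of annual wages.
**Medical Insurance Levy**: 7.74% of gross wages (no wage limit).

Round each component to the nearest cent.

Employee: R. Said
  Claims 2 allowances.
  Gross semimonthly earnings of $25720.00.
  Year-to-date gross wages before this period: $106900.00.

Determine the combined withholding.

$9373.25

State Income Tax: taxable = $25720.00 − 2×$138.00 = $25444.00
  $2757.10 + 30.41% × ($25444.00 − $17000.00) = $2757.10 + 30.41% × $8444.00 = $5324.92
Health Levy: 8% × $25720.00 = $2057.60
Medical Insurance Levy: 7.74% × $25720.00 = $1990.73
Total: $5324.92 + $2057.60 + $1990.73 = $9373.25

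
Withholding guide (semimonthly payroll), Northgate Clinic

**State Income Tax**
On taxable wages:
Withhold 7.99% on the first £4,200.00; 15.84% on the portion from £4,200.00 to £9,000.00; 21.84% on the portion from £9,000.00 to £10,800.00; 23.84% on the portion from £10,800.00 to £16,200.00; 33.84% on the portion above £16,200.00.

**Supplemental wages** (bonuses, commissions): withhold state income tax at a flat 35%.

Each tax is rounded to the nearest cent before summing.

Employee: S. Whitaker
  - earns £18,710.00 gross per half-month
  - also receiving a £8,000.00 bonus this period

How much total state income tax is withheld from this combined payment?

State Income Tax: taxable = £18,710.00
  £2,776.38 + 33.84% × (£18,710.00 − £16,200.00) = £2,776.38 + 33.84% × £2,510.00 = £3,625.76
Supplemental (35% flat on bonus): 35% × £8,000.00 = £2,800.00
Total state income tax: £3,625.76 + £2,800.00 = £6,425.76

£6,425.76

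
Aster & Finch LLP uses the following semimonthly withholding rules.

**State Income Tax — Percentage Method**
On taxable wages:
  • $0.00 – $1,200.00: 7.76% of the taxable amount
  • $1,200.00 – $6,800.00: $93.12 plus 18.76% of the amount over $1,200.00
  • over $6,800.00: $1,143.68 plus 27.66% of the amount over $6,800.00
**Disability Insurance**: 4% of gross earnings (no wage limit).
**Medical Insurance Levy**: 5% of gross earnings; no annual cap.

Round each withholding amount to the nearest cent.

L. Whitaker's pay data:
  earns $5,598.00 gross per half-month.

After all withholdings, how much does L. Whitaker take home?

State Income Tax: taxable = $5,598.00
  $93.12 + 18.76% × ($5,598.00 − $1,200.00) = $93.12 + 18.76% × $4,398.00 = $918.18
Disability Insurance: 4% × $5,598.00 = $223.92
Medical Insurance Levy: 5% × $5,598.00 = $279.90
Total withheld: $918.18 + $223.92 + $279.90 = $1,422.00
Net pay: $5,598.00 − $1,422.00 = $4,176.00

$4,176.00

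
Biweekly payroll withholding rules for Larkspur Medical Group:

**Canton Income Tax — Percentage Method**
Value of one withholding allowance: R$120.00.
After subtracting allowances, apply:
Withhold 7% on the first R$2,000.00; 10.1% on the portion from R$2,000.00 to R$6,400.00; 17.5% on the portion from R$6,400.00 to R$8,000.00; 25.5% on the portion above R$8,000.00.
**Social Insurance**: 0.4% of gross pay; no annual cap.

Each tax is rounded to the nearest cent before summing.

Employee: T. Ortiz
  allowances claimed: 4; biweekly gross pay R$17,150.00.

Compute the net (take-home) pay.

Canton Income Tax: taxable = R$17,150.00 − 4×R$120.00 = R$16,670.00
  R$864.40 + 25.5% × (R$16,670.00 − R$8,000.00) = R$864.40 + 25.5% × R$8,670.00 = R$3,075.25
Social Insurance: 0.4% × R$17,150.00 = R$68.60
Total withheld: R$3,075.25 + R$68.60 = R$3,143.85
Net pay: R$17,150.00 − R$3,143.85 = R$14,006.15

R$14,006.15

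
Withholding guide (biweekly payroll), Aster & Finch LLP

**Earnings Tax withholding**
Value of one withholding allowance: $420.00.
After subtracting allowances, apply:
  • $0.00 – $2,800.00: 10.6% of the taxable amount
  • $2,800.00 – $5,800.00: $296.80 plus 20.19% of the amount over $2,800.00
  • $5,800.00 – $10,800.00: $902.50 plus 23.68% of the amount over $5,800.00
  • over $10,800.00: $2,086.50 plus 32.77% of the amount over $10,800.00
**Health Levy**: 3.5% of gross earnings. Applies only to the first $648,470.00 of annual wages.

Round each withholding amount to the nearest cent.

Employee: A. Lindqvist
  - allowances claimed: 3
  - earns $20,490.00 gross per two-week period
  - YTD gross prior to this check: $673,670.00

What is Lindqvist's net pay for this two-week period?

Earnings Tax: taxable = $20,490.00 − 3×$420.00 = $19,230.00
  $2,086.50 + 32.77% × ($19,230.00 − $10,800.00) = $2,086.50 + 32.77% × $8,430.00 = $4,849.01
Health Levy: YTD $673,670.00 ≥ cap $648,470.00 → $0.00
Total withheld: $4,849.01 + $0.00 = $4,849.01
Net pay: $20,490.00 − $4,849.01 = $15,640.99

$15,640.99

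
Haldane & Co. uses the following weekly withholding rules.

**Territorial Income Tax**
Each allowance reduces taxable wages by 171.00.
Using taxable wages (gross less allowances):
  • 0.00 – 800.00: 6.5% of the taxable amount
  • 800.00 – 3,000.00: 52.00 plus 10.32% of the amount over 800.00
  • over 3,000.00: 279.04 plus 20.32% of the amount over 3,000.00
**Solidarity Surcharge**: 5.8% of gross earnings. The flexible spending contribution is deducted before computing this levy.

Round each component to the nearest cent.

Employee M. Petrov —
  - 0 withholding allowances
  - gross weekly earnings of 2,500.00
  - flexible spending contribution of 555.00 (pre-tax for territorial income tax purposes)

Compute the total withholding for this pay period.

282.97

Territorial Income Tax: taxable = 2,500.00 − 555.00 = 1,945.00
  52.00 + 10.32% × (1,945.00 − 800.00) = 52.00 + 10.32% × 1,145.00 = 170.16
Solidarity Surcharge: 5.8% × 1,945.00 = 112.81
Total: 170.16 + 112.81 = 282.97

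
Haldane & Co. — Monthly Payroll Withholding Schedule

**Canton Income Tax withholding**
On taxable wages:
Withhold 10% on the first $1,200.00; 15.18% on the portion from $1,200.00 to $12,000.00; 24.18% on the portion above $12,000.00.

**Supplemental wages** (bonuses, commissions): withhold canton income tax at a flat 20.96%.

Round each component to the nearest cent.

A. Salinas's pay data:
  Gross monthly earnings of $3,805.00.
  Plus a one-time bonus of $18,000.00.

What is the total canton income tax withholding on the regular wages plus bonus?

$4,288.24

Canton Income Tax: taxable = $3,805.00
  $120.00 + 15.18% × ($3,805.00 − $1,200.00) = $120.00 + 15.18% × $2,605.00 = $515.44
Supplemental (20.96% flat on bonus): 20.96% × $18,000.00 = $3,772.80
Total canton income tax: $515.44 + $3,772.80 = $4,288.24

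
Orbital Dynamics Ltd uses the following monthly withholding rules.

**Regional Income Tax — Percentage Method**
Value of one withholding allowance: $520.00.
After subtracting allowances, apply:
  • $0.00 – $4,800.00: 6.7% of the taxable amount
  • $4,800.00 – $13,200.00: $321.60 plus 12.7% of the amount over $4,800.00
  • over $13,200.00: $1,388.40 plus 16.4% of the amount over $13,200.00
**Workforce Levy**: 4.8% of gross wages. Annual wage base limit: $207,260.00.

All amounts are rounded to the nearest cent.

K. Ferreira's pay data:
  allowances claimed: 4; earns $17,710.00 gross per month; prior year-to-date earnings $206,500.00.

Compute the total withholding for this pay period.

Regional Income Tax: taxable = $17,710.00 − 4×$520.00 = $15,630.00
  $1,388.40 + 16.4% × ($15,630.00 − $13,200.00) = $1,388.40 + 16.4% × $2,430.00 = $1,786.92
Workforce Levy: cap $207,260.00 − YTD $206,500.00 = $760.00 subject; 4.8% × $760.00 = $36.48
Total: $1,786.92 + $36.48 = $1,823.40

$1,823.40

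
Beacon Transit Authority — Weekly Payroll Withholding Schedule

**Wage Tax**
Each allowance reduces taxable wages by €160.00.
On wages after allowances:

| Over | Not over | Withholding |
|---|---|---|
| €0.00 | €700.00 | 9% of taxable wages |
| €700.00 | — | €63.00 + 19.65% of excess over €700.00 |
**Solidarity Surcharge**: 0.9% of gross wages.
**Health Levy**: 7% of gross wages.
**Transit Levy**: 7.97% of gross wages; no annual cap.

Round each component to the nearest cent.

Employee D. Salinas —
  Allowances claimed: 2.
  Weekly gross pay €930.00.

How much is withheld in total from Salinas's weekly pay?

Wage Tax: taxable = €930.00 − 2×€160.00 = €610.00
  9% × €610.00 = €54.90
Solidarity Surcharge: 0.9% × €930.00 = €8.37
Health Levy: 7% × €930.00 = €65.10
Transit Levy: 7.97% × €930.00 = €74.12
Total: €54.90 + €8.37 + €65.10 + €74.12 = €202.49

€202.49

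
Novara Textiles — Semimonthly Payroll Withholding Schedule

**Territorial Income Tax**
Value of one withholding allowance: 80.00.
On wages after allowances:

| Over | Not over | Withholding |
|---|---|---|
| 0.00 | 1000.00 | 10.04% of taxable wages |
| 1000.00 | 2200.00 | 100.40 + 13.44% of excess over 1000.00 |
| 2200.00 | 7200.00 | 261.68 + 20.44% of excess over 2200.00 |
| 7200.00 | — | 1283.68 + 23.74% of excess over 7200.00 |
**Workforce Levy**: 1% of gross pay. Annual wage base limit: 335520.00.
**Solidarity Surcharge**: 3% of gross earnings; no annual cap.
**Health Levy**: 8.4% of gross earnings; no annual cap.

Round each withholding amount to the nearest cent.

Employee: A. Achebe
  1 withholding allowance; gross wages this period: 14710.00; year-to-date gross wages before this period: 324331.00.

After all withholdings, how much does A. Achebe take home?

Territorial Income Tax: taxable = 14710.00 − 1×80.00 = 14630.00
  1283.68 + 23.74% × (14630.00 − 7200.00) = 1283.68 + 23.74% × 7430.00 = 3047.56
Workforce Levy: cap 335520.00 − YTD 324331.00 = 11189.00 subject; 1% × 11189.00 = 111.89
Solidarity Surcharge: 3% × 14710.00 = 441.30
Health Levy: 8.4% × 14710.00 = 1235.64
Total withheld: 3047.56 + 111.89 + 441.30 + 1235.64 = 4836.39
Net pay: 14710.00 − 4836.39 = 9873.61

9873.61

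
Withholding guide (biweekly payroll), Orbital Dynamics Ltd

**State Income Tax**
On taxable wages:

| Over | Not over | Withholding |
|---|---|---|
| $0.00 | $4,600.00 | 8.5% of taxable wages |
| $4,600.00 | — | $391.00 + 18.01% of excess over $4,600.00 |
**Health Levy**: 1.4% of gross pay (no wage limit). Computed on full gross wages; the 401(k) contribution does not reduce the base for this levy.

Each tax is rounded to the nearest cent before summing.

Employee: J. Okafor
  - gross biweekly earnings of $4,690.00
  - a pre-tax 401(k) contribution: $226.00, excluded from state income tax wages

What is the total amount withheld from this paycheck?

State Income Tax: taxable = $4,690.00 − $226.00 = $4,464.00
  8.5% × $4,464.00 = $379.44
Health Levy: 1.4% × $4,690.00 = $65.66
Total: $379.44 + $65.66 = $445.10

$445.10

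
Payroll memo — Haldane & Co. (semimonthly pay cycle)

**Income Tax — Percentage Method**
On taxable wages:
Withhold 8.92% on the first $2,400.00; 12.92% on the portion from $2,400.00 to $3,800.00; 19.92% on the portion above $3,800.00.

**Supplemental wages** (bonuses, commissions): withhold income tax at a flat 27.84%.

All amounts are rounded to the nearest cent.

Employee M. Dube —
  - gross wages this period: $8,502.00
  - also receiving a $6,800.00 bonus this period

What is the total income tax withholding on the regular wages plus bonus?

Income Tax: taxable = $8,502.00
  $394.96 + 19.92% × ($8,502.00 − $3,800.00) = $394.96 + 19.92% × $4,702.00 = $1,331.60
Supplemental (27.84% flat on bonus): 27.84% × $6,800.00 = $1,893.12
Total income tax: $1,331.60 + $1,893.12 = $3,224.72

$3,224.72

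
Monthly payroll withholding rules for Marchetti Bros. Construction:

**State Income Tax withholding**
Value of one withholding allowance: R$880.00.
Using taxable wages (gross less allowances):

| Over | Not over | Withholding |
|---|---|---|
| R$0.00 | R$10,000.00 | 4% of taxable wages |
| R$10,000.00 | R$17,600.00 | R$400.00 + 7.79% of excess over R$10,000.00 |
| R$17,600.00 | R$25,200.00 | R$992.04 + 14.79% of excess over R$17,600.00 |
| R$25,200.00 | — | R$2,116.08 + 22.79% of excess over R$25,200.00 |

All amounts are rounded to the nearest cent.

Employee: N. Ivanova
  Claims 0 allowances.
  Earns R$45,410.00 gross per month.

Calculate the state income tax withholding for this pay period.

R$6,721.94

State Income Tax: taxable = R$45,410.00
  R$2,116.08 + 22.79% × (R$45,410.00 − R$25,200.00) = R$2,116.08 + 22.79% × R$20,210.00 = R$6,721.94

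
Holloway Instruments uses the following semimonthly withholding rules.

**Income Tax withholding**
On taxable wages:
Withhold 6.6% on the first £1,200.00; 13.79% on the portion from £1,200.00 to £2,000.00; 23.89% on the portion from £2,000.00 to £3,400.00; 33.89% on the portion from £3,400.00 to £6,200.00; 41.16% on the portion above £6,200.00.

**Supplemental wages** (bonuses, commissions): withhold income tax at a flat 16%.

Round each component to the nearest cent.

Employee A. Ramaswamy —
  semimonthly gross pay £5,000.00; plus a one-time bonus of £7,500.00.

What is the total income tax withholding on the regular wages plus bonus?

£2,266.22

Income Tax: taxable = £5,000.00
  £523.98 + 33.89% × (£5,000.00 − £3,400.00) = £523.98 + 33.89% × £1,600.00 = £1,066.22
Supplemental (16% flat on bonus): 16% × £7,500.00 = £1,200.00
Total income tax: £1,066.22 + £1,200.00 = £2,266.22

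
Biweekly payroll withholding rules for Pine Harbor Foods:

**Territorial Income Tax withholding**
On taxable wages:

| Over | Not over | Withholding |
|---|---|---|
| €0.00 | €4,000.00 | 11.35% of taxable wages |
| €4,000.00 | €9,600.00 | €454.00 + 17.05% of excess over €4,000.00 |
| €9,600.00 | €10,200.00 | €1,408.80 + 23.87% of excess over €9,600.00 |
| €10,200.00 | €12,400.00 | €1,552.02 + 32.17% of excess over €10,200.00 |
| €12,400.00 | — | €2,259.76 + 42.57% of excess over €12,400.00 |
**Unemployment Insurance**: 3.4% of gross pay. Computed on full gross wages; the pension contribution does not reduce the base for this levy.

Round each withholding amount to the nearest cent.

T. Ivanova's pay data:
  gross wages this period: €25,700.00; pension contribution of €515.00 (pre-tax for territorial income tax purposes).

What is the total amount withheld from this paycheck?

€8,576.13

Territorial Income Tax: taxable = €25,700.00 − €515.00 = €25,185.00
  €2,259.76 + 42.57% × (€25,185.00 − €12,400.00) = €2,259.76 + 42.57% × €12,785.00 = €7,702.33
Unemployment Insurance: 3.4% × €25,700.00 = €873.80
Total: €7,702.33 + €873.80 = €8,576.13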